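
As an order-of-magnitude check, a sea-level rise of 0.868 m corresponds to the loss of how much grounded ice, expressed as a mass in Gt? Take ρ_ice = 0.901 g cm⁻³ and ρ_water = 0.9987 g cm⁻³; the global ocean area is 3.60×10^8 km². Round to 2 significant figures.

≈ 3.1×10^5 Gt

Required water volume = Δh × A = 0.868 m × 3.60×10^14 m² = 3.125×10^14 m³.
ρ_w = 0.9987 g cm⁻³ = 998.7 kg m⁻³, so the mass of water = 3.125×10^14 m³ × 998.7 kg m⁻³ = 3.121×10^17 kg = 3.1×10^5 Gt (and the same mass of ice, by conservation).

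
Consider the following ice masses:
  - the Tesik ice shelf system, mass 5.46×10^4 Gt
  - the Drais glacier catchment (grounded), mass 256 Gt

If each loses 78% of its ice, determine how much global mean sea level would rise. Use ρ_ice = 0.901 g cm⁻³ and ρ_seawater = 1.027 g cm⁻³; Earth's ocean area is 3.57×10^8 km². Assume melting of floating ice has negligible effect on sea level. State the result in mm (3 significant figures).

The Tesik ice shelf system is floating and already displaces its own weight of water, so its melt adds essentially nothing to sea level.
Drais: 0.78 × 256 Gt = 1.997×10^14 kg; dividing by ρ_w = 1.027 g cm⁻³ = 1027 kg m⁻³ gives 1.944×10^11 m³ of water.
Total added water ≈ 1.944×10^11 m³ over 3.57×10^14 m² → Δh = 5.45×10^-4 m = 0.545 mm.

≈ 0.545 mm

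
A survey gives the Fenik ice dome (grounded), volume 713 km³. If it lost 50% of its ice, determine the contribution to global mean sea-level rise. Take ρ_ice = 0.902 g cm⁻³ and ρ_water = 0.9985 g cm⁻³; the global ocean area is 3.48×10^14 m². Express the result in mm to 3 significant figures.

Fenik: 0.5 × 713 km³ × (902/998.5) = 322.0 km³ of water.
Spread over 3.48×10^14 m² of ocean, Δh = 3.220×10^11 / 3.48×10^14 = 9.25×10^-4 m = 0.925 mm.

≈ 0.925 mm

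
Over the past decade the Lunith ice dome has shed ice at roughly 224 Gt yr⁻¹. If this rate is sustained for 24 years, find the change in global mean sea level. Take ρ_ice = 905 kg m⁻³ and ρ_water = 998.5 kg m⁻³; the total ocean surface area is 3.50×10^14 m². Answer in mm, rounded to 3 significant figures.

≈ 15.4 mm

Total mass lost = 224 Gt/yr × 24 yr = 5376 Gt = 5.376×10^15 kg.
ρ_w = 998.5 kg m⁻³, so water volume = 5.376×10^15 / 998.5 = 5.384×10^12 m³.
Δh = 5.384×10^12 / 3.50×10^14 = 0.0154 m = 15.4 mm.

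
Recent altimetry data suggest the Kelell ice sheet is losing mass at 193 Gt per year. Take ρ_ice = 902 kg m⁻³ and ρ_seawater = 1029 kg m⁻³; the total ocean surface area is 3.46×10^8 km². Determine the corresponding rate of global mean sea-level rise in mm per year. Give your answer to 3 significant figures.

≈ 0.542 mm/yr

ρ_w = 1029 kg m⁻³. Annual water volume added = 193 Gt / ρ_w = 1.930×10^14 kg / 1029 kg m⁻³ = 1.876×10^11 m³.
Δh per year = 1.876×10^11 / 3.46×10^14 = 5.42×10^-4 m = 0.542 mm.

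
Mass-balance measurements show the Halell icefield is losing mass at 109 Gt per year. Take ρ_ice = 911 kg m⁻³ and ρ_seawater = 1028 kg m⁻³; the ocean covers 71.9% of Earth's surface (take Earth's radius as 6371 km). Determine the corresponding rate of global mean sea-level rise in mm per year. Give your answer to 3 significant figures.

≈ 0.289 mm/yr

ρ_w = 1028 kg m⁻³. Annual water volume added = 109 Gt / ρ_w = 1.090×10^14 kg / 1028 kg m⁻³ = 1.060×10^11 m³.
Δh per year = 1.060×10^11 / 3.67×10^14 = 2.89×10^-4 m = 0.289 mm.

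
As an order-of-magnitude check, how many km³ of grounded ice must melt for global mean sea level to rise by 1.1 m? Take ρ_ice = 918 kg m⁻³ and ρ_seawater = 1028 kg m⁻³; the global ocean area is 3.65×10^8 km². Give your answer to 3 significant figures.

Required water volume = Δh × A = 1.1 m × 3.65×10^14 m² = 4.015×10^14 m³ = 4.015×10^5 km³.
Ice volume = water volume × ρ_w/ρ_ice = 4.015×10^5 × 1028/918 = 4.50×10^5 km³.

≈ 4.50×10^5 km³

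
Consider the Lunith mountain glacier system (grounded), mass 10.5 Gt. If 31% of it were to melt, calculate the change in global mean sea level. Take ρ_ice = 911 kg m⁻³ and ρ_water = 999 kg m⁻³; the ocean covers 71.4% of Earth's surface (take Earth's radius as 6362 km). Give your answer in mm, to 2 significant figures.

Lunith: 0.31 × 10.5 Gt = 3.255×10^12 kg; dividing by ρ_w = 999 kg m⁻³ gives 3.258×10^9 m³ of water.
Spread over 3.63×10^14 m² of ocean, Δh = 3.258×10^9 / 3.63×10^14 = 8.97×10^-6 m = 9.0×10^-3 mm.

≈ 9.0×10^-3 mm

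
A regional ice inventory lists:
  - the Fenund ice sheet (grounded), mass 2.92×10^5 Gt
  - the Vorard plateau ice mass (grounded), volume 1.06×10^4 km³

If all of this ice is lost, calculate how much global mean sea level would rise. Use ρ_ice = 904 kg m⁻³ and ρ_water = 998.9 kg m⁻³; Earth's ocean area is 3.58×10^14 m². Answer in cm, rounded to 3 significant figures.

Fenund: 2.92×10^5 Gt = 2.920×10^17 kg; dividing by ρ_w = 998.9 kg m⁻³ gives 2.923×10^14 m³ of water.
Vorard: 1.06×10^4 km³ × (904/998.9) = 9593 km³ of water.
Total added water ≈ 3.019×10^14 m³ over 3.58×10^14 m² → Δh = 0.843 m = 84.3 cm.

≈ 84.3 cm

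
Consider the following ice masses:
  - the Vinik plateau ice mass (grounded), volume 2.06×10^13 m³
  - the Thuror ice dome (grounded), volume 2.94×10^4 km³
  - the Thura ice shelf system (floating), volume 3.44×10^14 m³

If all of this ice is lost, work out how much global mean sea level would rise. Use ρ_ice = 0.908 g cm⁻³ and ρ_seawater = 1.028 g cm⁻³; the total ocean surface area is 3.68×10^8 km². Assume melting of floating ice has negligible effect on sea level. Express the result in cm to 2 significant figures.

Vinik: 2.06×10^13 m³ × (908/1028) = 1.820×10^13 m³ of water.
Thuror: 2.94×10^4 km³ × (908/1028) = 2.597×10^4 km³ of water.
The Thura ice shelf system is floating and already displaces its own weight of water, so its melt adds essentially nothing to sea level.
Total added water ≈ 4.416×10^13 m³ over 3.68×10^14 m² → Δh = 0.120 m = 12 cm.

≈ 12 cm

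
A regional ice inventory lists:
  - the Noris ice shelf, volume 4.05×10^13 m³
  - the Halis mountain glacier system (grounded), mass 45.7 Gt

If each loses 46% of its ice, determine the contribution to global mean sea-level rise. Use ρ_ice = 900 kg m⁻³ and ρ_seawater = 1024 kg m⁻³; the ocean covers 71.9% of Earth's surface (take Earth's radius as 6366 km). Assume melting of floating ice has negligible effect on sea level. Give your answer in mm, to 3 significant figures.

≈ 0.0561 mm

The Noris ice shelf is floating and already displaces its own weight of water, so its melt adds essentially nothing to sea level.
Halis: 0.46 × 45.7 Gt = 2.102×10^13 kg; dividing by ρ_w = 1024 kg m⁻³ gives 2.053×10^10 m³ of water.
Total added water ≈ 2.053×10^10 m³ over 3.66×10^14 m² → Δh = 5.61×10^-5 m = 0.0561 mm.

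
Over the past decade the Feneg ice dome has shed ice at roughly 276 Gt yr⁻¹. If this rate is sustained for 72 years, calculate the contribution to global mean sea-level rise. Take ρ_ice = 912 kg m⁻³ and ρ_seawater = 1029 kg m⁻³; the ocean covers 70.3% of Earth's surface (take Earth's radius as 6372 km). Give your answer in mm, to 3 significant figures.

≈ 53.8 mm

Total mass lost = 276 Gt/yr × 72 yr = 1.987×10^4 Gt = 1.987×10^16 kg.
ρ_w = 1029 kg m⁻³, so water volume = 1.987×10^16 / 1029 = 1.931×10^13 m³.
Δh = 1.931×10^13 / 3.59×10^14 = 0.0538 m = 53.8 mm.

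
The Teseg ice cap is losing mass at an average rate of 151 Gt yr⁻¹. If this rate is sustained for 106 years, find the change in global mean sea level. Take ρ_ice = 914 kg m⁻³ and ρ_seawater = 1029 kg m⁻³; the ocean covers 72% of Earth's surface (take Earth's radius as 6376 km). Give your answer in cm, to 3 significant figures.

≈ 4.23 cm

Total mass lost = 151 Gt/yr × 106 yr = 1.601×10^4 Gt = 1.601×10^16 kg.
ρ_w = 1029 kg m⁻³, so water volume = 1.601×10^16 / 1029 = 1.555×10^13 m³.
Δh = 1.555×10^13 / 3.68×10^14 = 0.0423 m = 4.23 cm.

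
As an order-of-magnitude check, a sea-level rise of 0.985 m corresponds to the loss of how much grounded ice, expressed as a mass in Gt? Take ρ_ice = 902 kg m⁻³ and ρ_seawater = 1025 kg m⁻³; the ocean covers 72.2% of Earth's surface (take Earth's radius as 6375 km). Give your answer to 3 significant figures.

≈ 3.72×10^5 Gt

Required water volume = Δh × A = 0.985 m × 3.69×10^14 m² = 3.632×10^14 m³.
ρ_w = 1025 kg m⁻³, so the mass of water = 3.632×10^14 m³ × 1025 kg m⁻³ = 3.723×10^17 kg = 3.72×10^5 Gt (and the same mass of ice, by conservation).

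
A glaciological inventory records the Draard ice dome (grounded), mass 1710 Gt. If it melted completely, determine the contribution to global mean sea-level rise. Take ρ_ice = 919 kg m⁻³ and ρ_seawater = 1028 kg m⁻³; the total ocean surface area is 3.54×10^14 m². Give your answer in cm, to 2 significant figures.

≈ 0.47 cm

Draard: 1710 Gt = 1.710×10^15 kg; dividing by ρ_w = 1028 kg m⁻³ gives 1.663×10^12 m³ of water.
Spread over 3.54×10^14 m² of ocean, Δh = 1.663×10^12 / 3.54×10^14 = 4.70×10^-3 m = 0.47 cm.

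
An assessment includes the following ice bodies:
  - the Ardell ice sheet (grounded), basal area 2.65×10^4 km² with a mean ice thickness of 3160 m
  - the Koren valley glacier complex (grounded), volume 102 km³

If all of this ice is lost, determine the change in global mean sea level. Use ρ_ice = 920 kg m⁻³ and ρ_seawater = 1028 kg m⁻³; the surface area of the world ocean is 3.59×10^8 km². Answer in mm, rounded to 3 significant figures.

Ardell: ice volume = 2.65×10^4 km² × 3160 m = 8.374×10^4 km³; 8.374×10^4 × (920/1028) = 7.494×10^4 km³ of water.
Koren: 102 km³ × (920/1028) = 91.28 km³ of water.
Total added water ≈ 7.503×10^13 m³ over 3.59×10^14 m² → Δh = 0.209 m = 209 mm.

≈ 209 mm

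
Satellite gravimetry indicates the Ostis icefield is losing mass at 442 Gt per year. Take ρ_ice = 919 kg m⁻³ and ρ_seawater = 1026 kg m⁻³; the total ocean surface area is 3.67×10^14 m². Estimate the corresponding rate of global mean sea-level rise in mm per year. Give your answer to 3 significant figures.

≈ 1.17 mm/yr

ρ_w = 1026 kg m⁻³. Annual water volume added = 442 Gt / ρ_w = 4.420×10^14 kg / 1026 kg m⁻³ = 4.308×10^11 m³.
Δh per year = 4.308×10^11 / 3.67×10^14 = 1.17×10^-3 m = 1.17 mm.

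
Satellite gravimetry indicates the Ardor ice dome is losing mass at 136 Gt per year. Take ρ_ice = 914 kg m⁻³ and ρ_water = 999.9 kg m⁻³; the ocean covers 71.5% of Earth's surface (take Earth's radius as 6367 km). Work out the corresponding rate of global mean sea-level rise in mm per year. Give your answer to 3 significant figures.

ρ_w = 999.9 kg m⁻³. Annual water volume added = 136 Gt / ρ_w = 1.360×10^14 kg / 999.9 kg m⁻³ = 1.360×10^11 m³.
Δh per year = 1.360×10^11 / 3.64×10^14 = 3.73×10^-4 m = 0.373 mm.

≈ 0.373 mm/yr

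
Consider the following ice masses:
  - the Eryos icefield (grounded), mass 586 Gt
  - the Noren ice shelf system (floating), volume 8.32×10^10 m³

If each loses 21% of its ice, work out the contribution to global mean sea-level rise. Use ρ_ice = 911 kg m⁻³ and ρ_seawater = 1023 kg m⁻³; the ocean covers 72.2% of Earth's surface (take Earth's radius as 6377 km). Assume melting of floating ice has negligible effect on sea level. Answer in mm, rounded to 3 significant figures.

Eryos: 0.21 × 586 Gt = 1.231×10^14 kg; dividing by ρ_w = 1023 kg m⁻³ gives 1.203×10^11 m³ of water.
The Noren ice shelf system is floating and already displaces its own weight of water, so its melt adds essentially nothing to sea level.
Total added water ≈ 1.203×10^11 m³ over 3.69×10^14 m² → Δh = 3.26×10^-4 m = 0.326 mm.

≈ 0.326 mm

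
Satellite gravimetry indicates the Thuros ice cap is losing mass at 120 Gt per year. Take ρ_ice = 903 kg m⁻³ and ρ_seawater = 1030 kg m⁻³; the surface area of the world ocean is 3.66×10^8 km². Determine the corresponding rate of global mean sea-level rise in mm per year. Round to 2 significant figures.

ρ_w = 1030 kg m⁻³. Annual water volume added = 120 Gt / ρ_w = 1.200×10^14 kg / 1030 kg m⁻³ = 1.165×10^11 m³.
Δh per year = 1.165×10^11 / 3.66×10^14 = 3.18×10^-4 m = 0.32 mm.

≈ 0.32 mm/yr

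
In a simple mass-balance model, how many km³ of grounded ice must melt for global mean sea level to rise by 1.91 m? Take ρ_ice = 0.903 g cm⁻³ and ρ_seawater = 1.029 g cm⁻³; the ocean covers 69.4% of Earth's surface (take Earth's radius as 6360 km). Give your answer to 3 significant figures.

Required water volume = Δh × A = 1.91 m × 3.53×10^14 m² = 6.738×10^14 m³ = 6.738×10^5 km³.
Ice volume = water volume × ρ_w/ρ_ice = 6.738×10^5 × 1029/903 = 7.68×10^5 km³.

≈ 7.68×10^5 km³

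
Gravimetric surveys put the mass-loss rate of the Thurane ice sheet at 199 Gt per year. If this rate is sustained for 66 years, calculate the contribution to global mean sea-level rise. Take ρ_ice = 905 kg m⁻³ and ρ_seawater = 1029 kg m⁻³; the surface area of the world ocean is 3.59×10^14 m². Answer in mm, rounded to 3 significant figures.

≈ 35.6 mm

Total mass lost = 199 Gt/yr × 66 yr = 1.313×10^4 Gt = 1.313×10^16 kg.
ρ_w = 1029 kg m⁻³, so water volume = 1.313×10^16 / 1029 = 1.276×10^13 m³.
Δh = 1.276×10^13 / 3.59×10^14 = 0.0356 m = 35.6 mm.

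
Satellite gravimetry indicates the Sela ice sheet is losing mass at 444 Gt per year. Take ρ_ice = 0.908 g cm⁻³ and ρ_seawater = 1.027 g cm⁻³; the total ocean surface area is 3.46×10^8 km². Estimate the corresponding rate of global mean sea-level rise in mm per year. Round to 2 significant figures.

≈ 1.2 mm/yr

ρ_w = 1.027 g cm⁻³ = 1027 kg m⁻³. Annual water volume added = 444 Gt / ρ_w = 4.440×10^14 kg / 1027 kg m⁻³ = 4.323×10^11 m³.
Δh per year = 4.323×10^11 / 3.46×10^14 = 1.25×10^-3 m = 1.2 mm.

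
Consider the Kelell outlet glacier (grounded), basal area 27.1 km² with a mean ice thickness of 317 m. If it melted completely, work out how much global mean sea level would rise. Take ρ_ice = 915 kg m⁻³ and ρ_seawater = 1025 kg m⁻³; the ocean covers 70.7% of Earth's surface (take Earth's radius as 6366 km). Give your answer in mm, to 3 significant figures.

Kelell: ice volume = 27.1 km² × 317 m = 8.591 km³; 8.591 × (915/1025) = 7.669 km³ of water.
Spread over 3.60×10^14 m² of ocean, Δh = 7.669×10^9 / 3.60×10^14 = 2.13×10^-5 m = 0.0213 mm.

≈ 0.0213 mm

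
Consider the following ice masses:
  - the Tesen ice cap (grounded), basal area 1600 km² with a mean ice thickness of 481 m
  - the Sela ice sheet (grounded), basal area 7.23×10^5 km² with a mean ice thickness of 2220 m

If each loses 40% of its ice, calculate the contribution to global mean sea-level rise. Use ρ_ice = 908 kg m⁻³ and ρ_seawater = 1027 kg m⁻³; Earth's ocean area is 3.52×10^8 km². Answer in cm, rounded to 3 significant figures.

Tesen: ice volume = 1600 km² × 481 m = 769.6 km³; 0.4 × 769.6 × (908/1027) = 272.2 km³ of water.
Sela: ice volume = 7.23×10^5 km² × 2220 m = 1.605×10^6 km³; 0.4 × 1.605×10^6 × (908/1027) = 5.676×10^5 km³ of water.
Total added water ≈ 5.679×10^14 m³ over 3.52×10^14 m² → Δh = 1.61 m = 161 cm.

≈ 161 cm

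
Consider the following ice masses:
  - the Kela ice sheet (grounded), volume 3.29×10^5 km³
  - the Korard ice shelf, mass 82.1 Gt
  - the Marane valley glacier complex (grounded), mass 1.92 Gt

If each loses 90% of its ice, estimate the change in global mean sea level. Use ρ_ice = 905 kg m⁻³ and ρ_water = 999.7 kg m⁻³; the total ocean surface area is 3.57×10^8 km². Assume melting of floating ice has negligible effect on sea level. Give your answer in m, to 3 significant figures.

≈ 0.751 m

Kela: 0.9 × 3.29×10^5 km³ × (905/999.7) = 2.681×10^5 km³ of water.
The Korard ice shelf is floating and already displaces its own weight of water, so its melt adds essentially nothing to sea level.
Marane: 0.9 × 1.92 Gt = 1.728×10^12 kg; dividing by ρ_w = 999.7 kg m⁻³ gives 1.729×10^9 m³ of water.
Total added water ≈ 2.681×10^14 m³ over 3.57×10^14 m² → Δh = 0.751 m.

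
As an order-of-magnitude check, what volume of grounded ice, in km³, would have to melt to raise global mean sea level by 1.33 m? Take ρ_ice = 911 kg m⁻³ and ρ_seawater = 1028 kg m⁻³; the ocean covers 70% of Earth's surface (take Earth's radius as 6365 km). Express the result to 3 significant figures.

Required water volume = Δh × A = 1.33 m × 3.56×10^14 m² = 4.740×10^14 m³ = 4.740×10^5 km³.
Ice volume = water volume × ρ_w/ρ_ice = 4.740×10^5 × 1028/911 = 5.35×10^5 km³.

≈ 5.35×10^5 km³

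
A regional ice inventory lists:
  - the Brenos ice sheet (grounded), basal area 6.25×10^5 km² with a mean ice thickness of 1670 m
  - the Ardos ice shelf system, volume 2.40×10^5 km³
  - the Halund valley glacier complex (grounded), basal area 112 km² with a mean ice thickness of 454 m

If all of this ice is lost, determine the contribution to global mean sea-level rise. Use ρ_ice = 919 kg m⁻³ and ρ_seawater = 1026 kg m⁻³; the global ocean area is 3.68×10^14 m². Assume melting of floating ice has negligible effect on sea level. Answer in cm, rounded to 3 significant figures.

≈ 254 cm

Brenos: ice volume = 6.25×10^5 km² × 1670 m = 1.044×10^6 km³; 1.044×10^6 × (919/1026) = 9.349×10^5 km³ of water.
The Ardos ice shelf system is floating and already displaces its own weight of water, so its melt adds essentially nothing to sea level.
Halund: ice volume = 112 km² × 454 m = 50.85 km³; 50.85 × (919/1026) = 45.55 km³ of water.
Total added water ≈ 9.349×10^14 m³ over 3.68×10^14 m² → Δh = 2.54 m = 254 cm.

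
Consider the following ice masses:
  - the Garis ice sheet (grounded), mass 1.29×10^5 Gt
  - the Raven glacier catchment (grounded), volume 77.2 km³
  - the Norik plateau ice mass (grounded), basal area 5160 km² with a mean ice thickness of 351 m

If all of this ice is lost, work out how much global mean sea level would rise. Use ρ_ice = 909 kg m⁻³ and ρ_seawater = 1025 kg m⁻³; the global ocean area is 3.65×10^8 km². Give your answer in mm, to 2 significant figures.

Garis: 1.29×10^5 Gt = 1.290×10^17 kg; dividing by ρ_w = 1025 kg m⁻³ gives 1.259×10^14 m³ of water.
Raven: 77.2 km³ × (909/1025) = 68.46 km³ of water.
Norik: ice volume = 5160 km² × 351 m = 1811 km³; 1811 × (909/1025) = 1606 km³ of water.
Total added water ≈ 1.275×10^14 m³ over 3.65×10^14 m² → Δh = 0.349 m = 350 mm.

≈ 350 mm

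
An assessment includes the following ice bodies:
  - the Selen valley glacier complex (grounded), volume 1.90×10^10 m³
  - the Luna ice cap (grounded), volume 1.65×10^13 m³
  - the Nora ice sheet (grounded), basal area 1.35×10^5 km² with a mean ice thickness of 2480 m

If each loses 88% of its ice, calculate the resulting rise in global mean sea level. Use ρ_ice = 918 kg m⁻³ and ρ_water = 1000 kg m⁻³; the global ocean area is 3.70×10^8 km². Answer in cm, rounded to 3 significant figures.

≈ 76.7 cm

Selen: 0.88 × 1.90×10^10 m³ × (918/1000) = 1.535×10^10 m³ of water.
Luna: 0.88 × 1.65×10^13 m³ × (918/1000) = 1.333×10^13 m³ of water.
Nora: ice volume = 1.35×10^5 km² × 2480 m = 3.348×10^5 km³; 0.88 × 3.348×10^5 × (918/1000) = 2.705×10^5 km³ of water.
Total added water ≈ 2.838×10^14 m³ over 3.70×10^14 m² → Δh = 0.767 m = 76.7 cm.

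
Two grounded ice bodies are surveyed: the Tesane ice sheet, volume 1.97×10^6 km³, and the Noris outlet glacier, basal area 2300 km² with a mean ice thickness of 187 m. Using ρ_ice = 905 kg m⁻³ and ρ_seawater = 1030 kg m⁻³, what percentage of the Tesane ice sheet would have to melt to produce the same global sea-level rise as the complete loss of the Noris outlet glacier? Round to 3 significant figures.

Equal sea-level rise means equal mass of meltwater, i.e. equal mass of ice lost.
Ice mass of Noris: 3.892×10^14 kg; ice mass of Tesane: 1.783×10^18 kg.
Fraction required = 3.892×10^14 / 1.783×10^18 = 2.18×10^-4 → 0.0218 %.

≈ 0.0218 %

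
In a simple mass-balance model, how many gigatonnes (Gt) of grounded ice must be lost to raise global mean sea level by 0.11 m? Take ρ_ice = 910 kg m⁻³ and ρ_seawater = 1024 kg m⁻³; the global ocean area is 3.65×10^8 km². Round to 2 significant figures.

Required water volume = Δh × A = 0.11 m × 3.65×10^14 m² = 4.015×10^13 m³.
ρ_w = 1024 kg m⁻³, so the mass of water = 4.015×10^13 m³ × 1024 kg m⁻³ = 4.111×10^16 kg = 4.1×10^4 Gt (and the same mass of ice, by conservation).

≈ 4.1×10^4 Gt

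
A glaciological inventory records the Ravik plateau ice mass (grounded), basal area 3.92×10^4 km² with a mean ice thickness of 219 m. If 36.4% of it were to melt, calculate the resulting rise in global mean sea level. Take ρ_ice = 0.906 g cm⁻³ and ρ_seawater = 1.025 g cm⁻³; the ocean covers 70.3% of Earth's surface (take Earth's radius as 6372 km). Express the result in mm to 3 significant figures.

Ravik: ice volume = 3.92×10^4 km² × 219 m = 8585 km³; 0.364 × 8585 × (906/1025) = 2762 km³ of water.
Spread over 3.59×10^14 m² of ocean, Δh = 2.762×10^12 / 3.59×10^14 = 7.70×10^-3 m = 7.70 mm.

≈ 7.70 mm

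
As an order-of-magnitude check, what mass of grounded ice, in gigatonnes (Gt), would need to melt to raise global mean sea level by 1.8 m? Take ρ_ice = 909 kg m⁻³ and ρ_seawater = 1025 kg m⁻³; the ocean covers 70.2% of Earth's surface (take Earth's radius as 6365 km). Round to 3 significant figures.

Required water volume = Δh × A = 1.8 m × 3.57×10^14 m² = 6.433×10^14 m³.
ρ_w = 1025 kg m⁻³, so the mass of water = 6.433×10^14 m³ × 1025 kg m⁻³ = 6.594×10^17 kg = 6.59×10^5 Gt (and the same mass of ice, by conservation).

≈ 6.59×10^5 Gt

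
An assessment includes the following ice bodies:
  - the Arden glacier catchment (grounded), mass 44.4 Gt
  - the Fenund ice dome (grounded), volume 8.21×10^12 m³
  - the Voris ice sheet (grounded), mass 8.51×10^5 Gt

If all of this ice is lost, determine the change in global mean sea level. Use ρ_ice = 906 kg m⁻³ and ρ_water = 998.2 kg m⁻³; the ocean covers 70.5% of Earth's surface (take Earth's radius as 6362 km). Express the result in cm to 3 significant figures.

≈ 240 cm

Arden: 44.4 Gt = 4.440×10^13 kg; dividing by ρ_w = 998.2 kg m⁻³ gives 4.448×10^10 m³ of water.
Fenund: 8.21×10^12 m³ × (906/998.2) = 7.452×10^12 m³ of water.
Voris: 8.51×10^5 Gt = 8.510×10^17 kg; dividing by ρ_w = 998.2 kg m⁻³ gives 8.525×10^14 m³ of water.
Total added water ≈ 8.600×10^14 m³ over 3.59×10^14 m² → Δh = 2.40 m = 240 cm.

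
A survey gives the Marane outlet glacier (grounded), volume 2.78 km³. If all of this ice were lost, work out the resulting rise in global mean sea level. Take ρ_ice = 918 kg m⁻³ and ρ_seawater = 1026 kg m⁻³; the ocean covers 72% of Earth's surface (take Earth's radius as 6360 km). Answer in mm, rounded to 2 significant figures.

Marane: 2.78 km³ × (918/1026) = 2.487 km³ of water.
Spread over 3.66×10^14 m² of ocean, Δh = 2.487×10^9 / 3.66×10^14 = 6.80×10^-6 m = 6.8×10^-3 mm.

≈ 6.8×10^-3 mm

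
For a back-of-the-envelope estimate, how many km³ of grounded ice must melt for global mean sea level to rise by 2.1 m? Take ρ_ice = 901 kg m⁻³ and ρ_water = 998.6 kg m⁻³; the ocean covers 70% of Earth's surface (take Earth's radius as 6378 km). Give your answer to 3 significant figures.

Required water volume = Δh × A = 2.1 m × 3.58×10^14 m² = 7.514×10^14 m³ = 7.514×10^5 km³.
Ice volume = water volume × ρ_w/ρ_ice = 7.514×10^5 × 998.6/901 = 8.33×10^5 km³.

≈ 8.33×10^5 km³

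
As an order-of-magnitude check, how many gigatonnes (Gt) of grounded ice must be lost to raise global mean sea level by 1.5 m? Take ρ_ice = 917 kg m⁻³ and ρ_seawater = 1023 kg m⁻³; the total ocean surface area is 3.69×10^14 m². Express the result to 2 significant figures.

Required water volume = Δh × A = 1.5 m × 3.69×10^14 m² = 5.535×10^14 m³.
ρ_w = 1023 kg m⁻³, so the mass of water = 5.535×10^14 m³ × 1023 kg m⁻³ = 5.662×10^17 kg = 5.7×10^5 Gt (and the same mass of ice, by conservation).

≈ 5.7×10^5 Gt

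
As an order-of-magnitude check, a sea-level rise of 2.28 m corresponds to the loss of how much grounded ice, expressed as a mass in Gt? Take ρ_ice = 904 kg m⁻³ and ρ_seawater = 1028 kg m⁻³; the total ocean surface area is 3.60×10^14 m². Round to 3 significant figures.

Required water volume = Δh × A = 2.28 m × 3.60×10^14 m² = 8.208×10^14 m³.
ρ_w = 1028 kg m⁻³, so the mass of water = 8.208×10^14 m³ × 1028 kg m⁻³ = 8.438×10^17 kg = 8.44×10^5 Gt (and the same mass of ice, by conservation).

≈ 8.44×10^5 Gt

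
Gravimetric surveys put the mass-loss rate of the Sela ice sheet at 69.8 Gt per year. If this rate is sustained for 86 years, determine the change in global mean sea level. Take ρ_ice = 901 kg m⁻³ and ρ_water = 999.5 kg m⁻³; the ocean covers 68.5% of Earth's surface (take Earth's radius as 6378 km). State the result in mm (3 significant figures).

≈ 17.2 mm

Total mass lost = 69.8 Gt/yr × 86 yr = 6003 Gt = 6.003×10^15 kg.
ρ_w = 999.5 kg m⁻³, so water volume = 6.003×10^15 / 999.5 = 6.006×10^12 m³.
Δh = 6.006×10^12 / 3.50×10^14 = 0.0172 m = 17.2 mm.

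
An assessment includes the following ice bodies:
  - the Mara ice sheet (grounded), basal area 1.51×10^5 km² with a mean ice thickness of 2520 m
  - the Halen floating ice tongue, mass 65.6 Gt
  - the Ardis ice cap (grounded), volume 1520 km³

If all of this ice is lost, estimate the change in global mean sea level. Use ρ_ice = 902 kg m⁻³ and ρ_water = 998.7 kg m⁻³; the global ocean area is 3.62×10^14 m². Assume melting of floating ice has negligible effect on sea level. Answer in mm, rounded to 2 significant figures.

≈ 950 mm

Mara: ice volume = 1.51×10^5 km² × 2520 m = 3.805×10^5 km³; 3.805×10^5 × (902/998.7) = 3.437×10^5 km³ of water.
The Halen floating ice tongue is floating and already displaces its own weight of water, so its melt adds essentially nothing to sea level.
Ardis: 1520 km³ × (902/998.7) = 1373 km³ of water.
Total added water ≈ 3.450×10^14 m³ over 3.62×10^14 m² → Δh = 0.953 m = 950 mm.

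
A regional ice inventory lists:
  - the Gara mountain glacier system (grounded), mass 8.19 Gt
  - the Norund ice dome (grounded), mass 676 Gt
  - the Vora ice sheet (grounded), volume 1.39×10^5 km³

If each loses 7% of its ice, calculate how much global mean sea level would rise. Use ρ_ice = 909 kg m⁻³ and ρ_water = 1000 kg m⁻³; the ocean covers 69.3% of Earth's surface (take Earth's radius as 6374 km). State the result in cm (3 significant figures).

≈ 2.51 cm

Gara: 0.07 × 8.19 Gt = 5.733×10^11 kg; dividing by ρ_w = 1000 kg m⁻³ gives 5.733×10^8 m³ of water.
Norund: 0.07 × 676 Gt = 4.732×10^13 kg; dividing by ρ_w = 1000 kg m⁻³ gives 4.732×10^10 m³ of water.
Vora: 0.07 × 1.39×10^5 km³ × (909/1000) = 8845 km³ of water.
Total added water ≈ 8.892×10^12 m³ over 3.54×10^14 m² → Δh = 0.0251 m = 2.51 cm.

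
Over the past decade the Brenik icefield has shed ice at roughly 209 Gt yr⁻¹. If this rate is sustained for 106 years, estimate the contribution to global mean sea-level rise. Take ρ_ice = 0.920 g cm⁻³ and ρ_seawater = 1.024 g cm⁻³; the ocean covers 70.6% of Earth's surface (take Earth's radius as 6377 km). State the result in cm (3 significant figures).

≈ 6.00 cm

Total mass lost = 209 Gt/yr × 106 yr = 2.215×10^4 Gt = 2.215×10^16 kg.
ρ_w = 1.024 g cm⁻³ = 1024 kg m⁻³, so water volume = 2.215×10^16 / 1024 = 2.163×10^13 m³.
Δh = 2.163×10^13 / 3.61×10^14 = 0.0600 m = 6.00 cm.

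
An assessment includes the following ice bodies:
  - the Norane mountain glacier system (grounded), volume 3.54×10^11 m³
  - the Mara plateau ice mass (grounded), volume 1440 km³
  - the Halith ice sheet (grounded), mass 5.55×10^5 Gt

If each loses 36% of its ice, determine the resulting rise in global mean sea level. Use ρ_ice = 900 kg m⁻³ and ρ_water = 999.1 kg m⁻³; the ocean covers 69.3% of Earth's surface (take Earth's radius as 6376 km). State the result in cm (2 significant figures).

≈ 57 cm

Norane: 0.36 × 3.54×10^11 m³ × (900/999.1) = 1.148×10^11 m³ of water.
Mara: 0.36 × 1440 km³ × (900/999.1) = 467.0 km³ of water.
Halith: 0.36 × 5.55×10^5 Gt = 1.998×10^17 kg; dividing by ρ_w = 999.1 kg m⁻³ gives 2.000×10^14 m³ of water.
Total added water ≈ 2.006×10^14 m³ over 3.54×10^14 m² → Δh = 0.567 m = 57 cm.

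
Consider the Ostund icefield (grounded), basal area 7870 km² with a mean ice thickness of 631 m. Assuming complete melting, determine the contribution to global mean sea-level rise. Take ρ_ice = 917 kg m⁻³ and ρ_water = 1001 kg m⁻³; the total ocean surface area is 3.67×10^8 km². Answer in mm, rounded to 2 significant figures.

Ostund: ice volume = 7870 km² × 631 m = 4966 km³; 4966 × (917/1001) = 4549 km³ of water.
Spread over 3.67×10^14 m² of ocean, Δh = 4.549×10^12 / 3.67×10^14 = 0.0124 m = 12 mm.

≈ 12 mm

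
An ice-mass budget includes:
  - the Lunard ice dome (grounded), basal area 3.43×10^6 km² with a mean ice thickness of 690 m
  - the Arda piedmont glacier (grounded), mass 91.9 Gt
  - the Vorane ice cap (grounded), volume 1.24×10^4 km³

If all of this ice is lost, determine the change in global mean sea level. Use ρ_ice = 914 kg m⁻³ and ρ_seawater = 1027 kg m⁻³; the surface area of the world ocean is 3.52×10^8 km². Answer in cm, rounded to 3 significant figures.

Lunard: ice volume = 3.43×10^6 km² × 690 m = 2.367×10^6 km³; 2.367×10^6 × (914/1027) = 2.106×10^6 km³ of water.
Arda: 91.9 Gt = 9.190×10^13 kg; dividing by ρ_w = 1027 kg m⁻³ gives 8.948×10^10 m³ of water.
Vorane: 1.24×10^4 km³ × (914/1027) = 1.104×10^4 km³ of water.
Total added water ≈ 2.117×10^15 m³ over 3.52×10^14 m² → Δh = 6.02 m = 602 cm.

≈ 602 cm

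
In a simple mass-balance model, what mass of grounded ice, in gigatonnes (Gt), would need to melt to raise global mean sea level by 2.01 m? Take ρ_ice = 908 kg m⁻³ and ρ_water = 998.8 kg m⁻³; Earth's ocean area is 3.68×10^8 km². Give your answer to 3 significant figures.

Required water volume = Δh × A = 2.01 m × 3.68×10^14 m² = 7.397×10^14 m³.
ρ_w = 998.8 kg m⁻³, so the mass of water = 7.397×10^14 m³ × 998.8 kg m⁻³ = 7.388×10^17 kg = 7.39×10^5 Gt (and the same mass of ice, by conservation).

≈ 7.39×10^5 Gt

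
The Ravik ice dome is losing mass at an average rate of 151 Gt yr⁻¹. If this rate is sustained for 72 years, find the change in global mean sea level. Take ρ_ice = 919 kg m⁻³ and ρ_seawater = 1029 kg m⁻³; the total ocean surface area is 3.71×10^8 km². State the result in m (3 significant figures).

Total mass lost = 151 Gt/yr × 72 yr = 1.087×10^4 Gt = 1.087×10^16 kg.
ρ_w = 1029 kg m⁻³, so water volume = 1.087×10^16 / 1029 = 1.057×10^13 m³.
Δh = 1.057×10^13 / 3.71×10^14 = 0.0285 m.

≈ 0.0285 m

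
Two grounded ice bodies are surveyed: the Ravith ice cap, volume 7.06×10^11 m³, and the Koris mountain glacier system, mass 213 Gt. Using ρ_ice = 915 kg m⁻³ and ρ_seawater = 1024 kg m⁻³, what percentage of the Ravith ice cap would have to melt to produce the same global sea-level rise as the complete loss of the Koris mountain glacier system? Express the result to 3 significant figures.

≈ 33.0 %

Equal sea-level rise means equal mass of meltwater, i.e. equal mass of ice lost.
Ice mass of Koris: 2.130×10^14 kg; ice mass of Ravith: 6.460×10^14 kg.
Fraction required = 2.130×10^14 / 6.460×10^14 = 0.330 → 33.0 %.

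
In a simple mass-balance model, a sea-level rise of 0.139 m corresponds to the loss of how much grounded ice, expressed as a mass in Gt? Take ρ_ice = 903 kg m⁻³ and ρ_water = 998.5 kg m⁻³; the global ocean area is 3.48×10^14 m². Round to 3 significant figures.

Required water volume = Δh × A = 0.139 m × 3.48×10^14 m² = 4.837×10^13 m³.
ρ_w = 998.5 kg m⁻³, so the mass of water = 4.837×10^13 m³ × 998.5 kg m⁻³ = 4.830×10^16 kg = 4.83×10^4 Gt (and the same mass of ice, by conservation).

≈ 4.83×10^4 Gt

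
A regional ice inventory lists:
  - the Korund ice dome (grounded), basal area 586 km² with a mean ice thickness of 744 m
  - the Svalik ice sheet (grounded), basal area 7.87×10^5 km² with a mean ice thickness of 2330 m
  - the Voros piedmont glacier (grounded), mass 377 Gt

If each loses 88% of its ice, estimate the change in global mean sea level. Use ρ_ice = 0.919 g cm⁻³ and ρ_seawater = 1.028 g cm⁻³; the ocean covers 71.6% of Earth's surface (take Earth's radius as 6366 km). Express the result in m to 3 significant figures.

≈ 3.96 m

Korund: ice volume = 586 km² × 744 m = 436.0 km³; 0.88 × 436.0 × (919/1028) = 343.0 km³ of water.
Svalik: ice volume = 7.87×10^5 km² × 2330 m = 1.834×10^6 km³; 0.88 × 1.834×10^6 × (919/1028) = 1.443×10^6 km³ of water.
Voros: 0.88 × 377 Gt = 3.318×10^14 kg; dividing by ρ_w = 1.028 g cm⁻³ = 1028 kg m⁻³ gives 3.227×10^11 m³ of water.
Total added water ≈ 1.443×10^15 m³ over 3.65×10^14 m² → Δh = 3.96 m.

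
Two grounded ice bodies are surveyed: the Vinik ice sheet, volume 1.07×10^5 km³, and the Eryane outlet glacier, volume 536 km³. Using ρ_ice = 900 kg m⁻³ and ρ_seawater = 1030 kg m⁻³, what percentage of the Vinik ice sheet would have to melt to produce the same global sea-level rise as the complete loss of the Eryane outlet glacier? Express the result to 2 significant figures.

Equal sea-level rise means equal mass of meltwater, i.e. equal mass of ice lost.
Ice mass of Eryane: 4.824×10^14 kg; ice mass of Vinik: 9.630×10^16 kg.
Fraction required = 4.824×10^14 / 9.630×10^16 = 5.01×10^-3 → 0.50 %.

≈ 0.50 %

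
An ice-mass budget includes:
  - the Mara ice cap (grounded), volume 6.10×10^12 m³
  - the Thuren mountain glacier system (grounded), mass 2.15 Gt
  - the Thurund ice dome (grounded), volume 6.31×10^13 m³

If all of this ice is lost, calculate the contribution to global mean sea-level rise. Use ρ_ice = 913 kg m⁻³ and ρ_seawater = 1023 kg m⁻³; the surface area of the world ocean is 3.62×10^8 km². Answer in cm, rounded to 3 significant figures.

Mara: 6.10×10^12 m³ × (913/1023) = 5.444×10^12 m³ of water.
Thuren: 2.15 Gt = 2.150×10^12 kg; dividing by ρ_w = 1023 kg m⁻³ gives 2.102×10^9 m³ of water.
Thurund: 6.31×10^13 m³ × (913/1023) = 5.632×10^13 m³ of water.
Total added water ≈ 6.176×10^13 m³ over 3.62×10^14 m² → Δh = 0.171 m = 17.1 cm.

≈ 17.1 cm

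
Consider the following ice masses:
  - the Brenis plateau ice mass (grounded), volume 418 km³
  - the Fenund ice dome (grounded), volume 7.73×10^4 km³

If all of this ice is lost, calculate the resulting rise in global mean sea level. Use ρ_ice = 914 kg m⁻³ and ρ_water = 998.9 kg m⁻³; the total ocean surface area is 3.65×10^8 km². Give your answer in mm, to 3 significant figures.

Brenis: 418 km³ × (914/998.9) = 382.5 km³ of water.
Fenund: 7.73×10^4 km³ × (914/998.9) = 7.073×10^4 km³ of water.
Total added water ≈ 7.111×10^13 m³ over 3.65×10^14 m² → Δh = 0.195 m = 195 mm.

≈ 195 mm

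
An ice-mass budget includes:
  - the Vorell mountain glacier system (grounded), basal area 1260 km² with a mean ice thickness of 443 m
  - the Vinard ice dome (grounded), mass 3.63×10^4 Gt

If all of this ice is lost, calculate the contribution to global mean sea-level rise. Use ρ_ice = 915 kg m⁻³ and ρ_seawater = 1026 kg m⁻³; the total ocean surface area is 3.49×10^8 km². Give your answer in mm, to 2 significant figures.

≈ 100 mm

Vorell: ice volume = 1260 km² × 443 m = 558.2 km³; 558.2 × (915/1026) = 497.8 km³ of water.
Vinard: 3.63×10^4 Gt = 3.630×10^16 kg; dividing by ρ_w = 1026 kg m⁻³ gives 3.538×10^13 m³ of water.
Total added water ≈ 3.588×10^13 m³ over 3.49×10^14 m² → Δh = 0.103 m = 100 mm.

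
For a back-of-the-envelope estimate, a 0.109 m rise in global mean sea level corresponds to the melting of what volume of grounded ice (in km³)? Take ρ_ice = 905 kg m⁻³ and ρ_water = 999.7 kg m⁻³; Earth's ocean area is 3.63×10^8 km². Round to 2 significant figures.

≈ 4.4×10^4 km³

Required water volume = Δh × A = 0.109 m × 3.63×10^14 m² = 3.957×10^13 m³ = 3.957×10^4 km³.
Ice volume = water volume × ρ_w/ρ_ice = 3.957×10^4 × 999.7/905 = 4.4×10^4 km³.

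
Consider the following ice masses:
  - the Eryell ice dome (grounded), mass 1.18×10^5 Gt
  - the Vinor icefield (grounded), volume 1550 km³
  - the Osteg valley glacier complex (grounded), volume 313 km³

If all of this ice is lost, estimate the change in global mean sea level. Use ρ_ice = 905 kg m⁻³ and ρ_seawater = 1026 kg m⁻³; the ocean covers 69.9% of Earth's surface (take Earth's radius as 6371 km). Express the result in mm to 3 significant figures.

≈ 327 mm

Eryell: 1.18×10^5 Gt = 1.180×10^17 kg; dividing by ρ_w = 1026 kg m⁻³ gives 1.150×10^14 m³ of water.
Vinor: 1550 km³ × (905/1026) = 1367 km³ of water.
Osteg: 313 km³ × (905/1026) = 276.1 km³ of water.
Total added water ≈ 1.167×10^14 m³ over 3.57×10^14 m² → Δh = 0.327 m = 327 mm.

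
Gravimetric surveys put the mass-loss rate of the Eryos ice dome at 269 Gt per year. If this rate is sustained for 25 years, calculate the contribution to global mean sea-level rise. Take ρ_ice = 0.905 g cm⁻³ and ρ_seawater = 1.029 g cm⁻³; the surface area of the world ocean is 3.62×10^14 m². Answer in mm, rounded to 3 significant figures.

Total mass lost = 269 Gt/yr × 25 yr = 6725 Gt = 6.725×10^15 kg.
ρ_w = 1.029 g cm⁻³ = 1029 kg m⁻³, so water volume = 6.725×10^15 / 1029 = 6.535×10^12 m³.
Δh = 6.535×10^12 / 3.62×10^14 = 0.0181 m = 18.1 mm.

≈ 18.1 mm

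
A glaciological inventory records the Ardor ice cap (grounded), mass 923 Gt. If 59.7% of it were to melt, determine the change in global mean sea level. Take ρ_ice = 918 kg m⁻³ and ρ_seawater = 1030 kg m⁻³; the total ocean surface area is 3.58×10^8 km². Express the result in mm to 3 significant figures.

Ardor: 0.597 × 923 Gt = 5.510×10^14 kg; dividing by ρ_w = 1030 kg m⁻³ gives 5.350×10^11 m³ of water.
Spread over 3.58×10^14 m² of ocean, Δh = 5.350×10^11 / 3.58×10^14 = 1.49×10^-3 m = 1.49 mm.

≈ 1.49 mm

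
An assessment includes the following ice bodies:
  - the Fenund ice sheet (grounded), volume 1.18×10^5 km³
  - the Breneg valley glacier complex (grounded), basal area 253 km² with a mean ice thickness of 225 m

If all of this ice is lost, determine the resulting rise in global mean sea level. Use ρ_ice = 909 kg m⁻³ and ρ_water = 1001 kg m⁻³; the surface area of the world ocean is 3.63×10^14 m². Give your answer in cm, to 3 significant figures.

Fenund: 1.18×10^5 km³ × (909/1001) = 1.072×10^5 km³ of water.
Breneg: ice volume = 253 km² × 225 m = 56.92 km³; 56.92 × (909/1001) = 51.69 km³ of water.
Total added water ≈ 1.072×10^14 m³ over 3.63×10^14 m² → Δh = 0.295 m = 29.5 cm.

≈ 29.5 cm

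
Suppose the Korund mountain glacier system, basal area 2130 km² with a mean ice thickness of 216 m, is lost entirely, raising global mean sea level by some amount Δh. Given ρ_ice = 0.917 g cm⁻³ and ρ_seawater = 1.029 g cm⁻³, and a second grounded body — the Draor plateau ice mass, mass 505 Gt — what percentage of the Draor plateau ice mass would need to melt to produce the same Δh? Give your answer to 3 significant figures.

≈ 83.5 %

Equal sea-level rise means equal mass of meltwater, i.e. equal mass of ice lost.
Ice mass of Korund: 4.219×10^14 kg; ice mass of Draor: 5.050×10^14 kg.
Fraction required = 4.219×10^14 / 5.050×10^14 = 0.835 → 83.5 %.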